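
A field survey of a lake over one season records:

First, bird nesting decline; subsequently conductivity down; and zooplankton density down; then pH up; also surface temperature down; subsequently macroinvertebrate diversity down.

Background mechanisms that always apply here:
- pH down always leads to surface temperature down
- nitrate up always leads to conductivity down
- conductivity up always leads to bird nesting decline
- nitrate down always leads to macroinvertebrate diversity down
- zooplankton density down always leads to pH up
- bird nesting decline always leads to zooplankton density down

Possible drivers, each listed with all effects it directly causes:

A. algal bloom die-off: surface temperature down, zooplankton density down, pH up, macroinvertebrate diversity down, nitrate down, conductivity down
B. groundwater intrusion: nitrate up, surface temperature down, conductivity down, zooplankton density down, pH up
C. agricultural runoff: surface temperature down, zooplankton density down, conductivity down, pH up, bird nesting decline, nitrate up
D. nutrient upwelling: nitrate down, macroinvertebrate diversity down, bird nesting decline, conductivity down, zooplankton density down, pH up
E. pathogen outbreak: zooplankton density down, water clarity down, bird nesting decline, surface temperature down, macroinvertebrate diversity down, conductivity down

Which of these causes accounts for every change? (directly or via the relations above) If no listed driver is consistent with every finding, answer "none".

Testing each hypothesis:
(A) algal bloom die-off — bird nesting decline miss; conductivity down match; zooplankton density down match; pH up match; surface temperature down match; macroinvertebrate diversity down match
(B) groundwater intrusion — does not account for bird nesting decline, macroinvertebrate diversity down
(C) agricultural runoff — bird nesting decline match; conductivity down match; zooplankton density down match; pH up match; surface temperature down match; macroinvertebrate diversity down miss
(D) nutrient upwelling — does not account for surface temperature down
(E) pathogen outbreak — bird nesting decline match; conductivity down match; zooplankton density down match; pH up match (through zooplankton density down → pH up); surface temperature down match; macroinvertebrate diversity down match
(E) alone accounts for all the evidence.

E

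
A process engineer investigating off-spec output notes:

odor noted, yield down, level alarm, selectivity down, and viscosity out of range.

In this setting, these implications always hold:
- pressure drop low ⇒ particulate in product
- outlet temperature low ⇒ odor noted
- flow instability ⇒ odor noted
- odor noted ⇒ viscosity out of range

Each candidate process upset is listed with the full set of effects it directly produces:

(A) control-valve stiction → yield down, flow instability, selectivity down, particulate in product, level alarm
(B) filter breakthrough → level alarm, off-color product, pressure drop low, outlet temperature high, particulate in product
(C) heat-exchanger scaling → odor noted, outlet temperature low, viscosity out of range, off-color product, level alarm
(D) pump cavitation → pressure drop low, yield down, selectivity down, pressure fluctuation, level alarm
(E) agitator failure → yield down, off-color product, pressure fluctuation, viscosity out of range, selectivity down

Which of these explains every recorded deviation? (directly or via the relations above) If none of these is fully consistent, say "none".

Testing each hypothesis:
(A) control-valve stiction — odor noted yes (via flow instability → odor noted); yield down yes; level alarm yes; selectivity down yes; viscosity out of range yes (via flow instability → odor noted → viscosity out of range)
(B) filter breakthrough — does not account for odor noted, yield down, selectivity down, viscosity out of range
(C) heat-exchanger scaling — does not account for yield down, selectivity down
(D) pump cavitation — does not account for odor noted, viscosity out of range
(E) agitator failure — does not account for odor noted, level alarm
(A) alone accounts for all the evidence.

A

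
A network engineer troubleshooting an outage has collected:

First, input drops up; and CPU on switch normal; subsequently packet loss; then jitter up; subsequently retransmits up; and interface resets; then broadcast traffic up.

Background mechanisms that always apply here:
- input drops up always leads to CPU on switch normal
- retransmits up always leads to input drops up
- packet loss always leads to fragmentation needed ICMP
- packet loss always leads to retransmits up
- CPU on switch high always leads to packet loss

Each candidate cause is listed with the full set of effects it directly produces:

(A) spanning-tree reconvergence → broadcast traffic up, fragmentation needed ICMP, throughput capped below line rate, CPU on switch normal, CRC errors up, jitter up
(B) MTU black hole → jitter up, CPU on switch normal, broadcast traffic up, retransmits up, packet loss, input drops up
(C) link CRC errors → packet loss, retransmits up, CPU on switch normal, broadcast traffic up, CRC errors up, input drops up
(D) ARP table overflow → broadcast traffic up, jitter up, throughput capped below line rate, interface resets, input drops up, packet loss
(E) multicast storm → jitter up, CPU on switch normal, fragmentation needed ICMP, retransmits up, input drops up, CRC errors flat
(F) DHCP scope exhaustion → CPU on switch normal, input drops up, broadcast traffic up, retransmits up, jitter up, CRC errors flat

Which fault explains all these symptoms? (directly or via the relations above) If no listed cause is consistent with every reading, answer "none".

Testing each hypothesis:
(A) spanning-tree reconvergence — input drops up NO; CPU on switch normal yes; packet loss NO; jitter up yes; retransmits up NO; interface resets NO; broadcast traffic up yes
(B) MTU black hole — does not account for interface resets
(C) link CRC errors — input drops up yes; CPU on switch normal yes; packet loss yes; jitter up NO; retransmits up yes; interface resets NO; broadcast traffic up yes
(D) ARP table overflow — input drops up yes; CPU on switch normal yes (through input drops up → CPU on switch normal); packet loss yes; jitter up yes; retransmits up yes (through packet loss → retransmits up); interface resets yes; broadcast traffic up yes
(E) multicast storm — input drops up yes; CPU on switch normal yes; packet loss NO; jitter up yes; retransmits up yes; interface resets NO; broadcast traffic up NO
(F) DHCP scope exhaustion — input drops up yes; CPU on switch normal yes; packet loss NO; jitter up yes; retransmits up yes; interface resets NO; broadcast traffic up yes
Only (D) is consistent with every observation.

D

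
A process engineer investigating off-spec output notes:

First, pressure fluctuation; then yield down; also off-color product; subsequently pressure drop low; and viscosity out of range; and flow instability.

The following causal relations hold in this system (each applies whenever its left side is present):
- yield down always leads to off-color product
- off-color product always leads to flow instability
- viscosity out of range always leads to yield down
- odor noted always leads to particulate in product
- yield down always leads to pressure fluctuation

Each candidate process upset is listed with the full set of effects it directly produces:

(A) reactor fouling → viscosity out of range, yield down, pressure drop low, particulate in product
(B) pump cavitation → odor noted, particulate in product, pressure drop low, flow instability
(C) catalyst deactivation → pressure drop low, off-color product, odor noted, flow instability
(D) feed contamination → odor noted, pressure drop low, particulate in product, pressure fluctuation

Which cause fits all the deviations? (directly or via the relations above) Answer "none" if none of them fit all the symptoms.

A

Per-candidate check:
(A) reactor fouling — accounts for every observation (pressure fluctuation through yield down → pressure fluctuation)
(B) pump cavitation — pressure fluctuation ✗; yield down ✗; off-color product ✗; pressure drop low ✓; viscosity out of range ✗; flow instability ✓
(C) catalyst deactivation — does not account for pressure fluctuation, yield down, viscosity out of range
(D) feed contamination — does not account for yield down, off-color product, viscosity out of range, flow instability
(A) alone accounts for all the evidence.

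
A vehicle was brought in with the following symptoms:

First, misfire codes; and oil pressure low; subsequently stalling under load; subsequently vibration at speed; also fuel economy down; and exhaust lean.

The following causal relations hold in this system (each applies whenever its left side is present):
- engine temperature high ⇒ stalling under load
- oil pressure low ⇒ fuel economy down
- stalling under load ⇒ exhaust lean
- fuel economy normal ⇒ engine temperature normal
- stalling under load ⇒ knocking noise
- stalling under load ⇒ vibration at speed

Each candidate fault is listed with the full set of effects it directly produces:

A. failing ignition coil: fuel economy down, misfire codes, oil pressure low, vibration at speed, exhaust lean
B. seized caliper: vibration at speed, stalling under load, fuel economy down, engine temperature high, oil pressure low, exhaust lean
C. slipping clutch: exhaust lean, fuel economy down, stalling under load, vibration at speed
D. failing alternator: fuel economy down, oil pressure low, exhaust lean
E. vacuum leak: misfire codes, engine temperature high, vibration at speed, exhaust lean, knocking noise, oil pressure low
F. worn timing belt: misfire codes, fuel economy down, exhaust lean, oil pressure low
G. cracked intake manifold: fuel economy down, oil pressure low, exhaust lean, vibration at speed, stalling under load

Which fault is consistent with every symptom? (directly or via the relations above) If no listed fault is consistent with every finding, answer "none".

For each candidate, compare predicted effects to what was observed:
(A) failing ignition coil — misfire codes yes; oil pressure low yes; stalling under load NO; vibration at speed yes; fuel economy down yes; exhaust lean yes
(B) seized caliper — misfire codes NO; oil pressure low yes; stalling under load yes; vibration at speed yes; fuel economy down yes; exhaust lean yes
(C) slipping clutch — misfire codes NO; oil pressure low NO; stalling under load yes; vibration at speed yes; fuel economy down yes; exhaust lean yes
(D) failing alternator — does not account for misfire codes, stalling under load, vibration at speed
(E) vacuum leak — misfire codes yes; oil pressure low yes; stalling under load yes (by engine temperature high → stalling under load); vibration at speed yes; fuel economy down yes (by oil pressure low → fuel economy down); exhaust lean yes
(F) worn timing belt — misfire codes yes; oil pressure low yes; stalling under load NO; vibration at speed NO; fuel economy down yes; exhaust lean yes
(G) cracked intake manifold — does not account for misfire codes
Only (E) is consistent with every observation.

E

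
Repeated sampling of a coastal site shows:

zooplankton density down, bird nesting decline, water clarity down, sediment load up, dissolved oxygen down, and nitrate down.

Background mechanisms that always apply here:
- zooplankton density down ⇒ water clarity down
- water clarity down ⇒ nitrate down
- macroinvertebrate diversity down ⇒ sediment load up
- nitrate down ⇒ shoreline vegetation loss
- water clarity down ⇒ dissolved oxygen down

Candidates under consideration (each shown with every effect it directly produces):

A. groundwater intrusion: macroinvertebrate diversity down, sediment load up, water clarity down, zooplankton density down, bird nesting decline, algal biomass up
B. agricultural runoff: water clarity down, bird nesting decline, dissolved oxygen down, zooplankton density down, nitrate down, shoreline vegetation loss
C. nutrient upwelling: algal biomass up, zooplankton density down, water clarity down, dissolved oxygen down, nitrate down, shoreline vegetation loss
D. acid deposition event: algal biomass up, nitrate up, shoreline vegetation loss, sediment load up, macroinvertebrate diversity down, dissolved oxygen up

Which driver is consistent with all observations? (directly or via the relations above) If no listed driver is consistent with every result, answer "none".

Testing each hypothesis:
(A) groundwater intrusion — accounts for every observation (dissolved oxygen down through water clarity down → dissolved oxygen down)
(B) agricultural runoff — does not account for sediment load up
(C) nutrient upwelling — does not account for bird nesting decline, sediment load up
(D) acid deposition event — zooplankton density down -; bird nesting decline -; water clarity down -; sediment load up +; dissolved oxygen down -; nitrate down -
(A) is the only candidate with no mismatches.

A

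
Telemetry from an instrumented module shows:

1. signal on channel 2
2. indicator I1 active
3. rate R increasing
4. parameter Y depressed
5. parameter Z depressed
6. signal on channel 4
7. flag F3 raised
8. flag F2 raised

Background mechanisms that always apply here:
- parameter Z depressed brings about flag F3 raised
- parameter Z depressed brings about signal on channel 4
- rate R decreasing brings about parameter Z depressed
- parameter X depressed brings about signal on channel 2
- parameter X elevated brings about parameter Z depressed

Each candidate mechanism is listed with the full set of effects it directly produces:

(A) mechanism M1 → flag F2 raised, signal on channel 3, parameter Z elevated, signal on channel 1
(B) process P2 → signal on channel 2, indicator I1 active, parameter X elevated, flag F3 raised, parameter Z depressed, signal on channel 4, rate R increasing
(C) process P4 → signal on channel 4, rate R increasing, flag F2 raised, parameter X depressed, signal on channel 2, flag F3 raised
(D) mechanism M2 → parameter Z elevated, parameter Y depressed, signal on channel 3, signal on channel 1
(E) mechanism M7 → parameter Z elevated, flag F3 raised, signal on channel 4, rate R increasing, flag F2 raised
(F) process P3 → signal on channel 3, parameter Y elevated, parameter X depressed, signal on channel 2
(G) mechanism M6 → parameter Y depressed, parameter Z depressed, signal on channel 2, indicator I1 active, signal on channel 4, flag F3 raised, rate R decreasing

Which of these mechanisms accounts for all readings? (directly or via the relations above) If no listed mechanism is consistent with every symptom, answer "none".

none

Checking each candidate against the observations:
(A) mechanism M1 — signal on channel 2 NO; indicator I1 active NO; rate R increasing NO; parameter Y depressed NO; parameter Z depressed NO; signal on channel 4 NO; flag F3 raised NO; flag F2 raised yes
(B) process P2 — signal on channel 2 yes; indicator I1 active yes; rate R increasing yes; parameter Y depressed NO; parameter Z depressed yes; signal on channel 4 yes; flag F3 raised yes; flag F2 raised NO
(C) process P4 — does not account for indicator I1 active, parameter Y depressed, parameter Z depressed
(D) mechanism M2 — signal on channel 2 NO; indicator I1 active NO; rate R increasing NO; parameter Y depressed yes; parameter Z depressed NO; signal on channel 4 NO; flag F3 raised NO; flag F2 raised NO
(E) mechanism M7 — fails on signal on channel 2, indicator I1 active, parameter Y depressed, parameter Z depressed (predicts parameter Z elevated, not parameter Z depressed)
(F) process P3 — fails on indicator I1 active, rate R increasing, parameter Y depressed, parameter Z depressed, signal on channel 4, flag F3 raised, flag F2 raised (predicts parameter Y elevated, not parameter Y depressed)
(G) mechanism M6 — signal on channel 2 yes; indicator I1 active yes; rate R increasing NO; parameter Y depressed yes; parameter Z depressed yes; signal on channel 4 yes; flag F3 raised yes; flag F2 raised NO
None of the listed candidates fits everything.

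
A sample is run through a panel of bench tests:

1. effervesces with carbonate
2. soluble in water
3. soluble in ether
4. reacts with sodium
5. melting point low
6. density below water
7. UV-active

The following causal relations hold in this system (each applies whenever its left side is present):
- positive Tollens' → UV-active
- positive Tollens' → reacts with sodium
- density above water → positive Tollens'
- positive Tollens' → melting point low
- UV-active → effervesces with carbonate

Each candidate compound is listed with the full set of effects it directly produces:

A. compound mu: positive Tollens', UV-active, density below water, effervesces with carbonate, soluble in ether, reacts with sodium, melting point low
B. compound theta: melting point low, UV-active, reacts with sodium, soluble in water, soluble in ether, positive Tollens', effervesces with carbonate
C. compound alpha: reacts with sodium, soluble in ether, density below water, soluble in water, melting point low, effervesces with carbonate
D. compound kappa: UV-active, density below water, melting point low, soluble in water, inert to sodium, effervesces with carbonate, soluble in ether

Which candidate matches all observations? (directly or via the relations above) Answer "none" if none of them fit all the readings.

For each candidate, compare predicted effects to what was observed:
(A) compound mu — does not account for soluble in water
(B) compound theta — effervesces with carbonate ✓; soluble in water ✓; soluble in ether ✓; reacts with sodium ✓; melting point low ✓; density below water ✗; UV-active ✓
(C) compound alpha — does not account for UV-active
(D) compound kappa — effervesces with carbonate ✓; soluble in water ✓; soluble in ether ✓; reacts with sodium ✗; melting point low ✓; density below water ✓; UV-active ✓
No candidate is consistent with all observations.

none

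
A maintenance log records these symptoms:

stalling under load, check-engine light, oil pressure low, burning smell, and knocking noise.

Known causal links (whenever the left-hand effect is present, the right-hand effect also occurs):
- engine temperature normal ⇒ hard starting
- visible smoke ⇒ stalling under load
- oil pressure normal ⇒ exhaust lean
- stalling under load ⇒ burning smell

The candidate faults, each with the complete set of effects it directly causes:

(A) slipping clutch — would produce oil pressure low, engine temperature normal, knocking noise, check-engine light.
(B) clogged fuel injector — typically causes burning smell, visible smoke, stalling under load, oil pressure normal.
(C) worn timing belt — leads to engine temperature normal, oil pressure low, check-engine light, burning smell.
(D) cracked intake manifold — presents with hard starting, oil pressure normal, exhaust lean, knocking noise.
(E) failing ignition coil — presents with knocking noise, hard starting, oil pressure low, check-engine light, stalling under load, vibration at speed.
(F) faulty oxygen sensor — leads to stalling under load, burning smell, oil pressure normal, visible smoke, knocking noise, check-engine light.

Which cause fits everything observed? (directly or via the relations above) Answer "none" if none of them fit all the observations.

E

For each candidate, compare predicted effects to what was observed:
(A) slipping clutch — stalling under load miss; check-engine light match; oil pressure low match; burning smell miss; knocking noise match
(B) clogged fuel injector — stalling under load match; check-engine light miss; oil pressure low miss; burning smell match; knocking noise miss
(C) worn timing belt — does not account for stalling under load, knocking noise
(D) cracked intake manifold — fails on stalling under load, check-engine light, oil pressure low, burning smell (predicts oil pressure normal, not oil pressure low)
(E) failing ignition coil — stalling under load match; check-engine light match; oil pressure low match; burning smell match (via stalling under load → burning smell); knocking noise match
(F) faulty oxygen sensor — fails on oil pressure low (predicts oil pressure normal, not oil pressure low)
(E) is the only candidate with no mismatches.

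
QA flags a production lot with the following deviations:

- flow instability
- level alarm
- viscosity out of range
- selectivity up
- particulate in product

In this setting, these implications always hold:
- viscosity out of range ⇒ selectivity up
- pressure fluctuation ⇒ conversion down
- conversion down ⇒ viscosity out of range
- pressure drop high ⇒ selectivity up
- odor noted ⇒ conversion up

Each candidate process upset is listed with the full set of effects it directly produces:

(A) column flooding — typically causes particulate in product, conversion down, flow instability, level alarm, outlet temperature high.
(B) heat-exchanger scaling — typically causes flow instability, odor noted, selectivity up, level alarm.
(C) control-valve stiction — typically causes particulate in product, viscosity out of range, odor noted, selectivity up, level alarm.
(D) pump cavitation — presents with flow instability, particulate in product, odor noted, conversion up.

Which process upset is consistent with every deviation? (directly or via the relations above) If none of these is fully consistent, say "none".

A

For each candidate, compare predicted effects to what was observed:
(A) column flooding — accounts for every observation (viscosity out of range by conversion down → viscosity out of range)
(B) heat-exchanger scaling — flow instability match; level alarm match; viscosity out of range miss; selectivity up match; particulate in product miss
(C) control-valve stiction — flow instability miss; level alarm match; viscosity out of range match; selectivity up match; particulate in product match
(D) pump cavitation — does not account for level alarm, viscosity out of range, selectivity up
(A) is the only candidate with no mismatches.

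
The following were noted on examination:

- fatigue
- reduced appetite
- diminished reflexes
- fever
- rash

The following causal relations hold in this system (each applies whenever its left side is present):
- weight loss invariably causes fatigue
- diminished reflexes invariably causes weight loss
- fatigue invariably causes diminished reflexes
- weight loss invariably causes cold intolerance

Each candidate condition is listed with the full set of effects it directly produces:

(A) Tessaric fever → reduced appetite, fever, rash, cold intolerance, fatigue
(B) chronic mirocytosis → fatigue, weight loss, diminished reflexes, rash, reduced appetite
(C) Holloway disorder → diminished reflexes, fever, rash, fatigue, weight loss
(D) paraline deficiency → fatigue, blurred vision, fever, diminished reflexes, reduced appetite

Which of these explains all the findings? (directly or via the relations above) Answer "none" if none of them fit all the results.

A

Testing each hypothesis:
(A) Tessaric fever — accounts for every observation (diminished reflexes through fatigue → diminished reflexes)
(B) chronic mirocytosis — fatigue ✓; reduced appetite ✓; diminished reflexes ✓; fever ✗; rash ✓
(C) Holloway disorder — fatigue ✓; reduced appetite ✗; diminished reflexes ✓; fever ✓; rash ✓
(D) paraline deficiency — does not account for rash
Only (A) is consistent with every observation.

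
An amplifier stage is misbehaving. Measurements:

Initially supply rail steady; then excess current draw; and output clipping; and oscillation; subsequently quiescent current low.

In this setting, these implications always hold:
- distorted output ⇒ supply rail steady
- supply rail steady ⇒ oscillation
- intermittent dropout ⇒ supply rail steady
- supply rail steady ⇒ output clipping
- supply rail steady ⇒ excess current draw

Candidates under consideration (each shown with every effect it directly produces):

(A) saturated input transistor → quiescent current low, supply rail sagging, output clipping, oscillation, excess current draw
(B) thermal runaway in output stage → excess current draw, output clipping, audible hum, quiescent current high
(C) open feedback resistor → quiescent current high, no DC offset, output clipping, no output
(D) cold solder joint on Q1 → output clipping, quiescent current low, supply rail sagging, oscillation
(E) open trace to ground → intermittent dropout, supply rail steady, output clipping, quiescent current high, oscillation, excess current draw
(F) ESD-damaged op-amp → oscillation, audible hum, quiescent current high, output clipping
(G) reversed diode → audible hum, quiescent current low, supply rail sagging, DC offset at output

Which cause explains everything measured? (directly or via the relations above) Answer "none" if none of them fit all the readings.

none

Testing each hypothesis:
(A) saturated input transistor — supply rail steady ✗; excess current draw ✓; output clipping ✓; oscillation ✓; quiescent current low ✓
(B) thermal runaway in output stage — fails on supply rail steady, oscillation, quiescent current low (predicts quiescent current high, not quiescent current low)
(C) open feedback resistor — supply rail steady ✗; excess current draw ✗; output clipping ✓; oscillation ✗; quiescent current low ✗
(D) cold solder joint on Q1 — fails on supply rail steady, excess current draw (predicts supply rail sagging, not supply rail steady)
(E) open trace to ground — fails on quiescent current low (predicts quiescent current high, not quiescent current low)
(F) ESD-damaged op-amp — supply rail steady ✗; excess current draw ✗; output clipping ✓; oscillation ✓; quiescent current low ✗
(G) reversed diode — supply rail steady ✗; excess current draw ✗; output clipping ✗; oscillation ✗; quiescent current low ✓
Every candidate fails on at least one observation.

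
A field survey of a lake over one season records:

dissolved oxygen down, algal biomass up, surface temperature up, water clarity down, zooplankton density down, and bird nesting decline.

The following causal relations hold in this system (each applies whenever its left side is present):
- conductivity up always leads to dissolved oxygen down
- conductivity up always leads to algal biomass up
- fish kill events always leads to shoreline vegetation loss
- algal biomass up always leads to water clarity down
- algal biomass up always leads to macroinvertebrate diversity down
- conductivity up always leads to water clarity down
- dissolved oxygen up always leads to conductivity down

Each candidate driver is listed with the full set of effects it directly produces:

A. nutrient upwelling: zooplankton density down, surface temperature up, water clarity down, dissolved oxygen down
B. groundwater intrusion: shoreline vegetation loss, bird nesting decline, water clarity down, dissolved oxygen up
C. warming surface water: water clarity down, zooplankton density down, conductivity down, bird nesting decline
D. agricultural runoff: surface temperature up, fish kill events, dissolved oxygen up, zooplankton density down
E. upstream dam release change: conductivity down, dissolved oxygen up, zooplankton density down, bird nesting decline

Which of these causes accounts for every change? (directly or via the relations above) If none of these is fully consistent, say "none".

none

Testing each hypothesis:
(A) nutrient upwelling — does not account for algal biomass up, bird nesting decline
(B) groundwater intrusion — fails on dissolved oxygen down, algal biomass up, surface temperature up, zooplankton density down (predicts dissolved oxygen up, not dissolved oxygen down)
(C) warming surface water — does not account for dissolved oxygen down, algal biomass up, surface temperature up
(D) agricultural runoff — fails on dissolved oxygen down, algal biomass up, water clarity down, bird nesting decline (predicts dissolved oxygen up, not dissolved oxygen down)
(E) upstream dam release change — fails on dissolved oxygen down, algal biomass up, surface temperature up, water clarity down (predicts dissolved oxygen up, not dissolved oxygen down)
None of the listed candidates fits everything.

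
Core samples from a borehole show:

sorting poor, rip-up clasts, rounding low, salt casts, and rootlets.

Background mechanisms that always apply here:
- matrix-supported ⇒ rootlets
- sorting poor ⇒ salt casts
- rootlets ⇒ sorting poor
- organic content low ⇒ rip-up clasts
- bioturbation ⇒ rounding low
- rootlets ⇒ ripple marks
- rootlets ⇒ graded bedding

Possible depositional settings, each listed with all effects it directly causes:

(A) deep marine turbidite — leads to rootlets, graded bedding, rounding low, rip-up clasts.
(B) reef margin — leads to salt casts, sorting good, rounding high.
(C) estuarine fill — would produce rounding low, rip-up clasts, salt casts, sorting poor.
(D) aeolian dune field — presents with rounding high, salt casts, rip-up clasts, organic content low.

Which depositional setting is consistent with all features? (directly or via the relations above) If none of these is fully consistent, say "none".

A

Checking each candidate against the observations:
(A) deep marine turbidite — accounts for every observation (sorting poor through rootlets → sorting poor)
(B) reef margin — sorting poor NO; rip-up clasts NO; rounding low NO; salt casts yes; rootlets NO
(C) estuarine fill — sorting poor yes; rip-up clasts yes; rounding low yes; salt casts yes; rootlets NO
(D) aeolian dune field — fails on sorting poor, rounding low, rootlets (predicts rounding high, not rounding low)
Only (A) is consistent with every observation.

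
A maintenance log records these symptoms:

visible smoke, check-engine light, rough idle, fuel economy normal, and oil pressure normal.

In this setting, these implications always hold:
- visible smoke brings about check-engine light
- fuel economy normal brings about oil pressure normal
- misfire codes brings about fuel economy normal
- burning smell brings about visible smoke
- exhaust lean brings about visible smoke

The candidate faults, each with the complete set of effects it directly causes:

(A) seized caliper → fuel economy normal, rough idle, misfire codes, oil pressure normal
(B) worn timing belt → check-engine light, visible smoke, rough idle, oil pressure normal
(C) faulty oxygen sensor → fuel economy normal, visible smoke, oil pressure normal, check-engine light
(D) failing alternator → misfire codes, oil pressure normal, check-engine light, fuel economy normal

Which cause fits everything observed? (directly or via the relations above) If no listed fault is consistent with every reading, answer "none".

For each candidate, compare predicted effects to what was observed:
(A) seized caliper — does not account for visible smoke, check-engine light
(B) worn timing belt — does not account for fuel economy normal
(C) faulty oxygen sensor — visible smoke ✓; check-engine light ✓; rough idle ✗; fuel economy normal ✓; oil pressure normal ✓
(D) failing alternator — does not account for visible smoke, rough idle
No candidate is consistent with all observations.

none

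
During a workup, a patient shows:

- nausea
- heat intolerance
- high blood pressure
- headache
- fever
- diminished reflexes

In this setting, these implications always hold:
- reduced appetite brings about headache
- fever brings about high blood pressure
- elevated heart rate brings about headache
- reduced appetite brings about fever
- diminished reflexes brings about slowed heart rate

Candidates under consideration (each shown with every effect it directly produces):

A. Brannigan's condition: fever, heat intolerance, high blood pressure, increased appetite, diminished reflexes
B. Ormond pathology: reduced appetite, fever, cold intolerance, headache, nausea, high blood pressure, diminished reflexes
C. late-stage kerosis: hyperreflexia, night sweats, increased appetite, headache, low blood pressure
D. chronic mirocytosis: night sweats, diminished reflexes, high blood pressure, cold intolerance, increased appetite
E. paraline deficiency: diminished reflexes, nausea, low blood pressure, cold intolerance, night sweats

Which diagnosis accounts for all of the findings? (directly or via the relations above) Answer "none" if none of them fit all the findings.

none

Per-candidate check:
(A) Brannigan's condition — nausea ✗; heat intolerance ✓; high blood pressure ✓; headache ✗; fever ✓; diminished reflexes ✓
(B) Ormond pathology — fails on heat intolerance (predicts cold intolerance, not heat intolerance)
(C) late-stage kerosis — fails on nausea, heat intolerance, high blood pressure, fever, diminished reflexes (predicts low blood pressure, not high blood pressure; predicts hyperreflexia, not diminished reflexes)
(D) chronic mirocytosis — fails on nausea, heat intolerance, headache, fever (predicts cold intolerance, not heat intolerance)
(E) paraline deficiency — fails on heat intolerance, high blood pressure, headache, fever (predicts cold intolerance, not heat intolerance; predicts low blood pressure, not high blood pressure)
Every candidate fails on at least one observation.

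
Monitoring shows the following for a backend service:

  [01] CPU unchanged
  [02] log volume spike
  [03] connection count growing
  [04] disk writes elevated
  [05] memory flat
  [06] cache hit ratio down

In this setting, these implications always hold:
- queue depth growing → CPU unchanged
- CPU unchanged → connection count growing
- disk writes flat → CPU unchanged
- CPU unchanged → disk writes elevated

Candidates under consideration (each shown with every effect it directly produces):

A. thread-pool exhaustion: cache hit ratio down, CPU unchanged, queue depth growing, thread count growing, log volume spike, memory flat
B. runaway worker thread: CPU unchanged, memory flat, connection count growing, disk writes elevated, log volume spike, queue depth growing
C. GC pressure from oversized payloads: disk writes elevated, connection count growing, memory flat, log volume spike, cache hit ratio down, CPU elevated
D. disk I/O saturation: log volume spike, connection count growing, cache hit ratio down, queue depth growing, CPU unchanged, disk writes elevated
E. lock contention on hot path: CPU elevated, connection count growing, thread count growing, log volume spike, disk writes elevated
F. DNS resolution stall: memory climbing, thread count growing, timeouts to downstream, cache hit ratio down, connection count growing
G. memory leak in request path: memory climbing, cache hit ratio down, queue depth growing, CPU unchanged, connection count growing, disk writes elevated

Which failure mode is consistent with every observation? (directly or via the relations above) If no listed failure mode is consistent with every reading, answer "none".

A

For each candidate, compare predicted effects to what was observed:
(A) thread-pool exhaustion — CPU unchanged +; log volume spike +; connection count growing + (through CPU unchanged → connection count growing); disk writes elevated + (through CPU unchanged → disk writes elevated); memory flat +; cache hit ratio down +
(B) runaway worker thread — does not account for cache hit ratio down
(C) GC pressure from oversized payloads — CPU unchanged -; log volume spike +; connection count growing +; disk writes elevated +; memory flat +; cache hit ratio down +
(D) disk I/O saturation — does not account for memory flat
(E) lock contention on hot path — fails on CPU unchanged, memory flat, cache hit ratio down (predicts CPU elevated, not CPU unchanged)
(F) DNS resolution stall — fails on CPU unchanged, log volume spike, disk writes elevated, memory flat (predicts memory climbing, not memory flat)
(G) memory leak in request path — fails on log volume spike, memory flat (predicts memory climbing, not memory flat)
(A) alone accounts for all the evidence.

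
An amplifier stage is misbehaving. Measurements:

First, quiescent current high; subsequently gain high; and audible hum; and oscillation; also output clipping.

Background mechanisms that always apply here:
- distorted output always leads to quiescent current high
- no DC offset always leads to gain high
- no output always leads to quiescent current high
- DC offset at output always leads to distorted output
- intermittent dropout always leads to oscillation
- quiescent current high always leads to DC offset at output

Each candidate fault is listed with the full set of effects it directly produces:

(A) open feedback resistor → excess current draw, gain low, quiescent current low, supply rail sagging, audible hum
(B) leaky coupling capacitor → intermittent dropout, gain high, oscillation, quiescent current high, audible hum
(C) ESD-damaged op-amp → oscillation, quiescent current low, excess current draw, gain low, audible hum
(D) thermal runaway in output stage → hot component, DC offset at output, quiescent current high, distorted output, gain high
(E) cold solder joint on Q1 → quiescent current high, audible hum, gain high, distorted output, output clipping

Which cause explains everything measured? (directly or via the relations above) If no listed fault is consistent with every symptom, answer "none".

none

For each candidate, compare predicted effects to what was observed:
(A) open feedback resistor — fails on quiescent current high, gain high, oscillation, output clipping (predicts quiescent current low, not quiescent current high; predicts gain low, not gain high)
(B) leaky coupling capacitor — quiescent current high +; gain high +; audible hum +; oscillation +; output clipping -
(C) ESD-damaged op-amp — quiescent current high -; gain high -; audible hum +; oscillation +; output clipping -
(D) thermal runaway in output stage — quiescent current high +; gain high +; audible hum -; oscillation -; output clipping -
(E) cold solder joint on Q1 — quiescent current high +; gain high +; audible hum +; oscillation -; output clipping +
Every candidate fails on at least one observation.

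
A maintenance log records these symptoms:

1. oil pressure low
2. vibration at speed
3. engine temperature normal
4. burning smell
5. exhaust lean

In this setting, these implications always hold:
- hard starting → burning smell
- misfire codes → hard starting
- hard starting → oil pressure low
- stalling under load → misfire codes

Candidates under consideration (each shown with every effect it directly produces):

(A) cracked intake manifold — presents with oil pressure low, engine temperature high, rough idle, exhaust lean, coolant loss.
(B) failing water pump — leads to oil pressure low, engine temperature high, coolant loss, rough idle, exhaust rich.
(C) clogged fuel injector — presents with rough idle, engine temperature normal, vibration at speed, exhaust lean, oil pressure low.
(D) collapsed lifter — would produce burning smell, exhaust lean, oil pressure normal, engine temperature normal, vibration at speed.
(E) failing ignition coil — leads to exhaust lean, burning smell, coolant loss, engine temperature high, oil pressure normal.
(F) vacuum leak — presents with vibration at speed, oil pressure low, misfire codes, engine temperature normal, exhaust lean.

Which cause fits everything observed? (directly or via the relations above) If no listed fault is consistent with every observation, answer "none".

F

Testing each hypothesis:
(A) cracked intake manifold — oil pressure low yes; vibration at speed NO; engine temperature normal NO; burning smell NO; exhaust lean yes
(B) failing water pump — oil pressure low yes; vibration at speed NO; engine temperature normal NO; burning smell NO; exhaust lean NO
(C) clogged fuel injector — does not account for burning smell
(D) collapsed lifter — oil pressure low NO; vibration at speed yes; engine temperature normal yes; burning smell yes; exhaust lean yes
(E) failing ignition coil — fails on oil pressure low, vibration at speed, engine temperature normal (predicts oil pressure normal, not oil pressure low; predicts engine temperature high, not engine temperature normal)
(F) vacuum leak — accounts for every observation (burning smell via misfire codes → hard starting → burning smell)
(F) alone accounts for all the evidence.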